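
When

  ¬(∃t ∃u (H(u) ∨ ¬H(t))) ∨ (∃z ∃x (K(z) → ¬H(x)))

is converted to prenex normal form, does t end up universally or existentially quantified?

First replace A → B with ¬A ∨ B.
  ¬(∃t ∃u (H(u) ∨ ¬H(t))) ∨ (∃z ∃x (¬K(z) ∨ ¬H(x)))
Push ¬ through the quantifiers and connectives to reach negation normal form:
  (∀t ∀u (¬H(u) ∧ H(t))) ∨ (∃z ∃x (¬K(z) ∨ ¬H(x)))
All bound variables are already distinct, so no renaming is needed.
Pull the quantifiers to the front (each side's bound variable is not free in the other side):
  ∀t ∀u ∃z ∃x (¬H(u) ∧ H(t) ∨ ¬K(z) ∨ ¬H(x))
The quantifier ∃t sits under an odd number of negations (counting the antecedent side of each →), so it flips to ∀t.

universal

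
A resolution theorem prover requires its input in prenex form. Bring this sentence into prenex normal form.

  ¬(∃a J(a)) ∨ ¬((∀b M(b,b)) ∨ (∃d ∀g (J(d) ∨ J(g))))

Move each ¬ inward, flipping quantifiers it crosses:
  (∀a ¬J(a)) ∨ (∃b ¬M(b,b)) ∧ (∀d ∃g (¬J(d) ∧ ¬J(g)))
All bound variables are already distinct, so no renaming is needed.
Finally move all quantifiers to the prefix:
  ∀a ∃b ∀d ∃g (¬J(a) ∨ ¬M(b,b) ∧ ¬J(d) ∧ ¬J(g))

∀a ∃b ∀d ∃g (¬J(a) ∨ ¬M(b,b) ∧ ¬J(d) ∧ ¬J(g))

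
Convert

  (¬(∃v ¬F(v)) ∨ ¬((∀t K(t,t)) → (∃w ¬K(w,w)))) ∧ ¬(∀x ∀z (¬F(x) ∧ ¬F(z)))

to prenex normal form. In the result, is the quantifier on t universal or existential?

First replace A → B with ¬A ∨ B.
  (¬(∃v ¬F(v)) ∨ ¬(¬(∀t K(t,t)) ∨ (∃w ¬K(w,w)))) ∧ ¬(∀x ∀z (¬F(x) ∧ ¬F(z)))
Move each ¬ inward, flipping quantifiers it crosses:
  ((∀v F(v)) ∨ (∀t K(t,t)) ∧ (∀w K(w,w))) ∧ (∃x ∃z (F(x) ∨ F(z)))
All bound variables are already distinct, so no renaming is needed.
Extract every quantifier outward, since the variables are now distinct and don't occur free across branches:
  ∀v ∀t ∀w ∃x ∃z ((F(v) ∨ K(t,t) ∧ K(w,w)) ∧ (F(x) ∨ F(z)))
The quantifier ∀t sits under an even number of negations (counting the antecedent side of each →), so it remains universal.

universal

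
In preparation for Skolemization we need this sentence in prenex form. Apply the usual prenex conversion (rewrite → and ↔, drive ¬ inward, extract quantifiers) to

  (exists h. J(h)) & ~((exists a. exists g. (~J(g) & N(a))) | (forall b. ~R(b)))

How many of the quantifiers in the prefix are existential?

Move each ¬ inward, flipping quantifiers it crosses:
  (exists h. J(h)) & (forall a. forall g. (J(g) | ~N(a))) & (exists b. R(b))
All bound variables are already distinct, so no renaming is needed.
Finally move all quantifiers to the prefix:
  exists h. forall a. forall g. exists b. (J(h) & (J(g) | ~N(a)) & R(b))
The prefix is exists h forall a forall g exists b: 2 universal, 2 existential.

2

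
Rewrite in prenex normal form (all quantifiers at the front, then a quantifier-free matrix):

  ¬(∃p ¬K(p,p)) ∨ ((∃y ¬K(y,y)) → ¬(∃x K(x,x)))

∀p ∀y ∀x (K(p,p) ∨ K(y,y) ∨ ¬K(x,x))

Rewrite implications/biconditionals: A → B as ¬A ∨ B.
  ¬(∃p ¬K(p,p)) ∨ ¬(∃y ¬K(y,y)) ∨ ¬(∃x K(x,x))
Move each ¬ inward, flipping quantifiers it crosses:
  (∀p K(p,p)) ∨ (∀y K(y,y)) ∨ (∀x ¬K(x,x))
All bound variables are already distinct, so no renaming is needed.
Finally move all quantifiers to the prefix:
  ∀p ∀y ∀x (K(p,p) ∨ K(y,y) ∨ ¬K(x,x))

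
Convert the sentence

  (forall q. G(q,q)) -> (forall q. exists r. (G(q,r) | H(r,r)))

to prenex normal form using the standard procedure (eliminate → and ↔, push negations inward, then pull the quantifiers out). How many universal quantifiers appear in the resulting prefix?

1

Rewrite implications/biconditionals: A → B as ¬A ∨ B.
  ~(forall q. G(q,q)) | (forall q. exists r. (G(q,r) | H(r,r)))
Drive negations inward (¬∀x A ≡ ∃x ¬A, ¬∃x A ≡ ∀x ¬A, De Morgan for ∧/∨):
  (exists q. ~G(q,q)) | (forall q. exists r. (G(q,r) | H(r,r)))
Give each quantifier a distinct variable: q↦w.
  (exists q. ~G(q,q)) | (forall w. exists r. (G(w,r) | H(r,r)))
Extract every quantifier outward, since the variables are now distinct and don't occur free across branches:
  exists q. forall w. exists r. (~G(q,q) | G(w,r) | H(r,r))
The prefix is exists q forall w exists r: 1 universal, 2 existential.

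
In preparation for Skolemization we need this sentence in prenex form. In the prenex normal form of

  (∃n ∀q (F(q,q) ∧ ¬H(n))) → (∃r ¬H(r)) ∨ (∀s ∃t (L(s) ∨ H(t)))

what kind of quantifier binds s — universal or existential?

universal

Rewrite implications/biconditionals: A → B as ¬A ∨ B.
  ¬(∃n ∀q (F(q,q) ∧ ¬H(n))) ∨ (∃r ¬H(r)) ∨ (∀s ∃t (L(s) ∨ H(t)))
Drive negations inward (¬∀x A ≡ ∃x ¬A, ¬∃x A ≡ ∀x ¬A, De Morgan for ∧/∨):
  (∀n ∃q (¬F(q,q) ∨ H(n))) ∨ (∃r ¬H(r)) ∨ (∀s ∃t (L(s) ∨ H(t)))
All bound variables are already distinct, so no renaming is needed.
Finally move all quantifiers to the prefix:
  ∀n ∃q ∃r ∀s ∃t (¬F(q,q) ∨ H(n) ∨ ¬H(r) ∨ L(s) ∨ H(t))
The quantifier ∀s sits under an even number of negations (counting the antecedent side of each →), so it remains universal.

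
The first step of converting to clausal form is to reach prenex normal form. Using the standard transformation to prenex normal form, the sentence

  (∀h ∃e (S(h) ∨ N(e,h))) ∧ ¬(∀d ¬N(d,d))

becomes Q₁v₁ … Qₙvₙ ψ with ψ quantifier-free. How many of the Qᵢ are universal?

Move each ¬ inward, flipping quantifiers it crosses:
  (∀h ∃e (S(h) ∨ N(e,h))) ∧ (∃d N(d,d))
All bound variables are already distinct, so no renaming is needed.
Finally move all quantifiers to the prefix:
  ∀h ∃e ∃d ((S(h) ∨ N(e,h)) ∧ N(d,d))
The prefix is ∀h ∃e ∃d: 1 universal, 2 existential.

1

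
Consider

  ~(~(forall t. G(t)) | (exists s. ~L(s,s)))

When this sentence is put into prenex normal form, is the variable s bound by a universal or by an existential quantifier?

universal

Push ¬ through the quantifiers and connectives to reach negation normal form:
  (forall t. G(t)) & (forall s. L(s,s))
All bound variables are already distinct, so no renaming is needed.
Finally move all quantifiers to the prefix:
  forall t. forall s. (G(t) & L(s,s))
The quantifier exists s sits under an odd number of negations, so it flips to forall s.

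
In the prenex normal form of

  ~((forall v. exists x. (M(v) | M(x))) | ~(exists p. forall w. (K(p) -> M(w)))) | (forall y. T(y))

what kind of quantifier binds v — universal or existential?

First replace A → B with ¬A ∨ B.
  ~((forall v. exists x. (M(v) | M(x))) | ~(exists p. forall w. (~K(p) | M(w)))) | (forall y. T(y))
Drive negations inward (¬∀x A ≡ ∃x ¬A, ¬∃x A ≡ ∀x ¬A, De Morgan for ∧/∨):
  (exists v. forall x. (~M(v) & ~M(x))) & (exists p. forall w. (~K(p) | M(w))) | (forall y. T(y))
Extract every quantifier outward, since the variables are now distinct and don't occur free across branches:
  exists v. forall x. exists p. forall w. forall y. (~M(v) & ~M(x) & (~K(p) | M(w)) | T(y))
The quantifier forall v sits under an odd number of negations (counting the antecedent side of each →), so it flips to exists v.

existential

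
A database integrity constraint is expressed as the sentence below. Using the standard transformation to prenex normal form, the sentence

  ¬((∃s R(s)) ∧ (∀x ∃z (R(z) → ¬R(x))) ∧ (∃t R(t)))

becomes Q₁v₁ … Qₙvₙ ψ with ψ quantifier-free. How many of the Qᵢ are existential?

1

Eliminate → and ↔ using ¬ and ∨.
  ¬((∃s R(s)) ∧ (∀x ∃z (¬R(z) ∨ ¬R(x))) ∧ (∃t R(t)))
Drive negations inward (¬∀x A ≡ ∃x ¬A, ¬∃x A ≡ ∀x ¬A, De Morgan for ∧/∨):
  (∀s ¬R(s)) ∨ (∃x ∀z (R(z) ∧ R(x))) ∨ (∀t ¬R(t))
All bound variables are already distinct, so no renaming is needed.
Pull the quantifiers to the front (each side's bound variable is not free in the other side):
  ∀s ∃x ∀z ∀t (¬R(s) ∨ R(z) ∧ R(x) ∨ ¬R(t))
The prefix is ∀s ∃x ∀z ∀t: 3 universal, 1 existential.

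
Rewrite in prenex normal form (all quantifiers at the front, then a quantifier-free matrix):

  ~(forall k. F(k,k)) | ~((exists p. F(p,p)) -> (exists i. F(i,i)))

exists k. exists p. forall i. (~F(k,k) | F(p,p) & ~F(i,i))

Rewrite implications/biconditionals: A → B as ¬A ∨ B.
  ~(forall k. F(k,k)) | ~(~(exists p. F(p,p)) | (exists i. F(i,i)))
Move each ¬ inward, flipping quantifiers it crosses:
  (exists k. ~F(k,k)) | (exists p. F(p,p)) & (forall i. ~F(i,i))
Extract every quantifier outward, since the variables are now distinct and don't occur free across branches:
  exists k. exists p. forall i. (~F(k,k) | F(p,p) & ~F(i,i))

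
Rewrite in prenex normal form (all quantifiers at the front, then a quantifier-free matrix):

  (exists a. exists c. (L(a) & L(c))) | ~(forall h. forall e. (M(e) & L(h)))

exists a. exists c. exists h. exists e. (L(a) & L(c) | ~M(e) | ~L(h))

Move each ¬ inward, flipping quantifiers it crosses:
  (exists a. exists c. (L(a) & L(c))) | (exists h. exists e. (~M(e) | ~L(h)))
All bound variables are already distinct, so no renaming is needed.
Finally move all quantifiers to the prefix:
  exists a. exists c. exists h. exists e. (L(a) & L(c) | ~M(e) | ~L(h))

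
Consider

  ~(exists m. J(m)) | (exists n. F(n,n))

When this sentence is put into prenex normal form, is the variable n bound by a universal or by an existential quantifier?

existential

Push ¬ through the quantifiers and connectives to reach negation normal form:
  (forall m. ~J(m)) | (exists n. F(n,n))
Pull the quantifiers to the front (each side's bound variable is not free in the other side):
  forall m. exists n. (~J(m) | F(n,n))
The quantifier exists n sits under an even number of negations, so it remains existential.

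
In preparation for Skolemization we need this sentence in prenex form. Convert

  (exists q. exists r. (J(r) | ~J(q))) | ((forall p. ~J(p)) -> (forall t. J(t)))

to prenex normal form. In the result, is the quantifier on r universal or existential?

First replace A → B with ¬A ∨ B.
  (exists q. exists r. (J(r) | ~J(q))) | ~(forall p. ~J(p)) | (forall t. J(t))
Push ¬ through the quantifiers and connectives to reach negation normal form:
  (exists q. exists r. (J(r) | ~J(q))) | (exists p. J(p)) | (forall t. J(t))
Extract every quantifier outward, since the variables are now distinct and don't occur free across branches:
  exists q. exists r. exists p. forall t. (J(r) | ~J(q) | J(p) | J(t))
The quantifier exists r sits under an even number of negations (counting the antecedent side of each →), so it remains existential.

existential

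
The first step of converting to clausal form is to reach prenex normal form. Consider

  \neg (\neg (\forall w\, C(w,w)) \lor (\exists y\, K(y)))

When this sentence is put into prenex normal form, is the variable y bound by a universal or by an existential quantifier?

universal

Push ¬ through the quantifiers and connectives to reach negation normal form:
  (\forall w\, C(w,w)) \land (\forall y\, \neg K(y))
Finally move all quantifiers to the prefix:
  \forall w\, \forall y\, (C(w,w) \land \neg K(y))
The quantifier \exists y sits under an odd number of negations, so it flips to \forall y.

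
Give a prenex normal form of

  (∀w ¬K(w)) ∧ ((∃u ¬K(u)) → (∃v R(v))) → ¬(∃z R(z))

∃w ∃u ∀v ∀z (K(w) ∨ ¬K(u) ∧ ¬R(v) ∨ ¬R(z))

First replace A → B with ¬A ∨ B.
  ¬((∀w ¬K(w)) ∧ (¬(∃u ¬K(u)) ∨ (∃v R(v)))) ∨ ¬(∃z R(z))
Drive negations inward (¬∀x A ≡ ∃x ¬A, ¬∃x A ≡ ∀x ¬A, De Morgan for ∧/∨):
  (∃w K(w)) ∨ (∃u ¬K(u)) ∧ (∀v ¬R(v)) ∨ (∀z ¬R(z))
All bound variables are already distinct, so no renaming is needed.
Pull the quantifiers to the front (each side's bound variable is not free in the other side):
  ∃w ∃u ∀v ∀z (K(w) ∨ ¬K(u) ∧ ¬R(v) ∨ ¬R(z))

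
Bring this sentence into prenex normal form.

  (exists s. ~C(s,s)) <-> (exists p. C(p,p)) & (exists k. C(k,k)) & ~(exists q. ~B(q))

Rewrite implications/biconditionals: A → B as ¬A ∨ B; A ↔ B as (¬A ∨ B) ∧ (¬B ∨ A).
  (~(exists s. ~C(s,s)) | (exists p. C(p,p)) & (exists k. C(k,k)) & ~(exists q. ~B(q))) & (~((exists p. C(p,p)) & (exists k. C(k,k)) & ~(exists q. ~B(q))) | (exists s. ~C(s,s)))
Move each ¬ inward, flipping quantifiers it crosses:
  ((forall s. C(s,s)) | (exists p. C(p,p)) & (exists k. C(k,k)) & (forall q. B(q))) & ((forall p. ~C(p,p)) | (forall k. ~C(k,k)) | (exists q. ~B(q)) | (exists s. ~C(s,s)))
Give each quantifier a distinct variable: p↦z, k↦c, q↦v1, s↦y1.
  ((forall s. C(s,s)) | (exists p. C(p,p)) & (exists k. C(k,k)) & (forall q. B(q))) & ((forall z. ~C(z,z)) | (forall c. ~C(c,c)) | (exists v1. ~B(v1)) | (exists y1. ~C(y1,y1)))
Extract every quantifier outward, since the variables are now distinct and don't occur free across branches:
  forall s. exists p. exists k. forall q. forall z. forall c. exists v1. exists y1. ((C(s,s) | C(p,p) & C(k,k) & B(q)) & (~C(z,z) | ~C(c,c) | ~B(v1) | ~C(y1,y1)))

forall s. exists p. exists k. forall q. forall z. forall c. exists v1. exists y1. ((C(s,s) | C(p,p) & C(k,k) & B(q)) & (~C(z,z) | ~C(c,c) | ~B(v1) | ~C(y1,y1)))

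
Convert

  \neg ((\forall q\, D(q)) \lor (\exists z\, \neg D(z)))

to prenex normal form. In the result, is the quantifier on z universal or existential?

Push ¬ through the quantifiers and connectives to reach negation normal form:
  (\exists q\, \neg D(q)) \land (\forall z\, D(z))
Extract every quantifier outward, since the variables are now distinct and don't occur free across branches:
  \exists q\, \forall z\, (\neg D(q) \land D(z))
The quantifier \exists z sits under an odd number of negations, so it flips to \forall z.

universal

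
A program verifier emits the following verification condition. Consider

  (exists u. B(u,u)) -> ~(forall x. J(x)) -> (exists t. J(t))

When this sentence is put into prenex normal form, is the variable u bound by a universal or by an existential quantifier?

universal

Eliminate → and ↔ using ¬ and ∨.
  ~(exists u. B(u,u)) | ~~(forall x. J(x)) | (exists t. J(t))
Drive negations inward (¬∀x A ≡ ∃x ¬A, ¬∃x A ≡ ∀x ¬A, De Morgan for ∧/∨):
  (forall u. ~B(u,u)) | (forall x. J(x)) | (exists t. J(t))
Extract every quantifier outward, since the variables are now distinct and don't occur free across branches:
  forall u. forall x. exists t. (~B(u,u) | J(x) | J(t))
The quantifier exists u sits under an odd number of negations (counting the antecedent side of each →), so it flips to forall u.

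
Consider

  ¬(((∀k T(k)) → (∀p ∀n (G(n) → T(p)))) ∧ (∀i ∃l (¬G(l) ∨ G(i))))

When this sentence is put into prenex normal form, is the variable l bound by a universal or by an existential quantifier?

Eliminate → and ↔ using ¬ and ∨.
  ¬((¬(∀k T(k)) ∨ (∀p ∀n (¬G(n) ∨ T(p)))) ∧ (∀i ∃l (¬G(l) ∨ G(i))))
Drive negations inward (¬∀x A ≡ ∃x ¬A, ¬∃x A ≡ ∀x ¬A, De Morgan for ∧/∨):
  (∀k T(k)) ∧ (∃p ∃n (G(n) ∧ ¬T(p))) ∨ (∃i ∀l (G(l) ∧ ¬G(i)))
All bound variables are already distinct, so no renaming is needed.
Extract every quantifier outward, since the variables are now distinct and don't occur free across branches:
  ∀k ∃p ∃n ∃i ∀l (T(k) ∧ G(n) ∧ ¬T(p) ∨ G(l) ∧ ¬G(i))
The quantifier ∃l sits under an odd number of negations (counting the antecedent side of each →), so it flips to ∀l.

universal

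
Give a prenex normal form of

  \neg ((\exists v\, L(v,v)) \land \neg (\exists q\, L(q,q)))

\forall v\, \exists q\, (\neg L(v,v) \lor L(q,q))

Push ¬ through the quantifiers and connectives to reach negation normal form:
  (\forall v\, \neg L(v,v)) \lor (\exists q\, L(q,q))
All bound variables are already distinct, so no renaming is needed.
Extract every quantifier outward, since the variables are now distinct and don't occur free across branches:
  \forall v\, \exists q\, (\neg L(v,v) \lor L(q,q))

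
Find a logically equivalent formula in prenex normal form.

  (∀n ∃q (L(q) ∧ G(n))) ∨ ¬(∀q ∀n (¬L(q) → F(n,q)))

∀n ∃q ∃w1 ∃v1 (L(q) ∧ G(n) ∨ ¬L(w1) ∧ ¬F(v1,w1))

Eliminate → and ↔ using ¬ and ∨.
  (∀n ∃q (L(q) ∧ G(n))) ∨ ¬(∀q ∀n (¬¬L(q) ∨ F(n,q)))
Drive negations inward (¬∀x A ≡ ∃x ¬A, ¬∃x A ≡ ∀x ¬A, De Morgan for ∧/∨):
  (∀n ∃q (L(q) ∧ G(n))) ∨ (∃q ∃n (¬L(q) ∧ ¬F(n,q)))
Rename bound variables to avoid capture: q↦w1, n↦v1.
  (∀n ∃q (L(q) ∧ G(n))) ∨ (∃w1 ∃v1 (¬L(w1) ∧ ¬F(v1,w1)))
Finally move all quantifiers to the prefix:
  ∀n ∃q ∃w1 ∃v1 (L(q) ∧ G(n) ∨ ¬L(w1) ∧ ¬F(v1,w1))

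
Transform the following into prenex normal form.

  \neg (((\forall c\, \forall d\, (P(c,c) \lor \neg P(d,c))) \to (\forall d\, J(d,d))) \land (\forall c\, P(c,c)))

\forall c\, \forall d\, \exists z\, \exists a\, ((P(c,c) \lor \neg P(d,c)) \land \neg J(z,z) \lor \neg P(a,a))

Rewrite implications/biconditionals: A → B as ¬A ∨ B.
  \neg ((\neg (\forall c\, \forall d\, (P(c,c) \lor \neg P(d,c))) \lor (\forall d\, J(d,d))) \land (\forall c\, P(c,c)))
Move each ¬ inward, flipping quantifiers it crosses:
  (\forall c\, \forall d\, (P(c,c) \lor \neg P(d,c))) \land (\exists d\, \neg J(d,d)) \lor (\exists c\, \neg P(c,c))
Standardize variables apart so no two quantifiers bind the same name: d↦z, c↦a.
  (\forall c\, \forall d\, (P(c,c) \lor \neg P(d,c))) \land (\exists z\, \neg J(z,z)) \lor (\exists a\, \neg P(a,a))
Extract every quantifier outward, since the variables are now distinct and don't occur free across branches:
  \forall c\, \forall d\, \exists z\, \exists a\, ((P(c,c) \lor \neg P(d,c)) \land \neg J(z,z) \lor \neg P(a,a))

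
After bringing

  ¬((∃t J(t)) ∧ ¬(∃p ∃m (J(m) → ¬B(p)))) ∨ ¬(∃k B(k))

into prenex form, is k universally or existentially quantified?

Rewrite implications/biconditionals: A → B as ¬A ∨ B.
  ¬((∃t J(t)) ∧ ¬(∃p ∃m (¬J(m) ∨ ¬B(p)))) ∨ ¬(∃k B(k))
Drive negations inward (¬∀x A ≡ ∃x ¬A, ¬∃x A ≡ ∀x ¬A, De Morgan for ∧/∨):
  (∀t ¬J(t)) ∨ (∃p ∃m (¬J(m) ∨ ¬B(p))) ∨ (∀k ¬B(k))
All bound variables are already distinct, so no renaming is needed.
Pull the quantifiers to the front (each side's bound variable is not free in the other side):
  ∀t ∃p ∃m ∀k (¬J(t) ∨ ¬J(m) ∨ ¬B(p) ∨ ¬B(k))
The quantifier ∃k sits under an odd number of negations (counting the antecedent side of each →), so it flips to ∀k.

universal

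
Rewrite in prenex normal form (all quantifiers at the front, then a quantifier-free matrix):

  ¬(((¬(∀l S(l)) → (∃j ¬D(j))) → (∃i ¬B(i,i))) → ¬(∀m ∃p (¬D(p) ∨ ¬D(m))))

∃l ∀j ∃i ∀m ∃p ((¬S(l) ∧ D(j) ∨ ¬B(i,i)) ∧ (¬D(p) ∨ ¬D(m)))

Rewrite implications/biconditionals: A → B as ¬A ∨ B.
  ¬(¬(¬(¬¬(∀l S(l)) ∨ (∃j ¬D(j))) ∨ (∃i ¬B(i,i))) ∨ ¬(∀m ∃p (¬D(p) ∨ ¬D(m))))
Drive negations inward (¬∀x A ≡ ∃x ¬A, ¬∃x A ≡ ∀x ¬A, De Morgan for ∧/∨):
  ((∃l ¬S(l)) ∧ (∀j D(j)) ∨ (∃i ¬B(i,i))) ∧ (∀m ∃p (¬D(p) ∨ ¬D(m)))
All bound variables are already distinct, so no renaming is needed.
Finally move all quantifiers to the prefix:
  ∃l ∀j ∃i ∀m ∃p ((¬S(l) ∧ D(j) ∨ ¬B(i,i)) ∧ (¬D(p) ∨ ¬D(m)))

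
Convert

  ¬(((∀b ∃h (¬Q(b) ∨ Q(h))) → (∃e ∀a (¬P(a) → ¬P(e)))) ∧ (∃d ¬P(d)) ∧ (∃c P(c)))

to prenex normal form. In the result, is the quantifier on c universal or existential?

Eliminate → and ↔ using ¬ and ∨.
  ¬((¬(∀b ∃h (¬Q(b) ∨ Q(h))) ∨ (∃e ∀a (¬¬P(a) ∨ ¬P(e)))) ∧ (∃d ¬P(d)) ∧ (∃c P(c)))
Push ¬ through the quantifiers and connectives to reach negation normal form:
  (∀b ∃h (¬Q(b) ∨ Q(h))) ∧ (∀e ∃a (¬P(a) ∧ P(e))) ∨ (∀d P(d)) ∨ (∀c ¬P(c))
All bound variables are already distinct, so no renaming is needed.
Pull the quantifiers to the front (each side's bound variable is not free in the other side):
  ∀b ∃h ∀e ∃a ∀d ∀c ((¬Q(b) ∨ Q(h)) ∧ ¬P(a) ∧ P(e) ∨ P(d) ∨ ¬P(c))
The quantifier ∃c sits under an odd number of negations (counting the antecedent side of each →), so it flips to ∀c.

universal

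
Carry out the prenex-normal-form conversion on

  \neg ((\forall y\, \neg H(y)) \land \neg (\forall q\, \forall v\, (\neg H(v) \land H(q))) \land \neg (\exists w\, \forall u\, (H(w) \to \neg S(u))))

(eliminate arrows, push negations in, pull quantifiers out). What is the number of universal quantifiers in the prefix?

Rewrite implications/biconditionals: A → B as ¬A ∨ B.
  \neg ((\forall y\, \neg H(y)) \land \neg (\forall q\, \forall v\, (\neg H(v) \land H(q))) \land \neg (\exists w\, \forall u\, (\neg H(w) \lor \neg S(u))))
Move each ¬ inward, flipping quantifiers it crosses:
  (\exists y\, H(y)) \lor (\forall q\, \forall v\, (\neg H(v) \land H(q))) \lor (\exists w\, \forall u\, (\neg H(w) \lor \neg S(u)))
Extract every quantifier outward, since the variables are now distinct and don't occur free across branches:
  \exists y\, \forall q\, \forall v\, \exists w\, \forall u\, (H(y) \lor \neg H(v) \land H(q) \lor \neg H(w) \lor \neg S(u))
The prefix is \exists y \forall q \forall v \exists w \forall u: 3 universal, 2 existential.

3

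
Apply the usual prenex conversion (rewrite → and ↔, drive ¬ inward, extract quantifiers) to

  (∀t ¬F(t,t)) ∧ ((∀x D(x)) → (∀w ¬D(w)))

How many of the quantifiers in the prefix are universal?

First replace A → B with ¬A ∨ B.
  (∀t ¬F(t,t)) ∧ (¬(∀x D(x)) ∨ (∀w ¬D(w)))
Move each ¬ inward, flipping quantifiers it crosses:
  (∀t ¬F(t,t)) ∧ ((∃x ¬D(x)) ∨ (∀w ¬D(w)))
All bound variables are already distinct, so no renaming is needed.
Pull the quantifiers to the front (each side's bound variable is not free in the other side):
  ∀t ∃x ∀w (¬F(t,t) ∧ (¬D(x) ∨ ¬D(w)))
The prefix is ∀t ∃x ∀w: 2 universal, 1 existential.

2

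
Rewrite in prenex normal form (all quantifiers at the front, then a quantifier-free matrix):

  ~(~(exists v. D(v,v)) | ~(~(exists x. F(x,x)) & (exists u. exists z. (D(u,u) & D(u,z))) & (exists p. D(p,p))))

exists v. forall x. exists u. exists z. exists p. (D(v,v) & ~F(x,x) & D(u,u) & D(u,z) & D(p,p))

Push ¬ through the quantifiers and connectives to reach negation normal form:
  (exists v. D(v,v)) & (forall x. ~F(x,x)) & (exists u. exists z. (D(u,u) & D(u,z))) & (exists p. D(p,p))
All bound variables are already distinct, so no renaming is needed.
Finally move all quantifiers to the prefix:
  exists v. forall x. exists u. exists z. exists p. (D(v,v) & ~F(x,x) & D(u,u) & D(u,z) & D(p,p))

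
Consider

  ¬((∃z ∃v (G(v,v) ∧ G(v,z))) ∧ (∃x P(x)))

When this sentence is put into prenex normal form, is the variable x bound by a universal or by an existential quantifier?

Push ¬ through the quantifiers and connectives to reach negation normal form:
  (∀z ∀v (¬G(v,v) ∨ ¬G(v,z))) ∨ (∀x ¬P(x))
All bound variables are already distinct, so no renaming is needed.
Pull the quantifiers to the front (each side's bound variable is not free in the other side):
  ∀z ∀v ∀x (¬G(v,v) ∨ ¬G(v,z) ∨ ¬P(x))
The quantifier ∃x sits under an odd number of negations, so it flips to ∀x.

universal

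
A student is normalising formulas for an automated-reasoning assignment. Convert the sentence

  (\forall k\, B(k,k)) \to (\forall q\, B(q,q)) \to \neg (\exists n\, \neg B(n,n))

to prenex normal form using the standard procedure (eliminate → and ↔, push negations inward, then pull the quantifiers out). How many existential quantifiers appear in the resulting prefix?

2

First replace A → B with ¬A ∨ B.
  \neg (\forall k\, B(k,k)) \lor \neg (\forall q\, B(q,q)) \lor \neg (\exists n\, \neg B(n,n))
Drive negations inward (¬∀x A ≡ ∃x ¬A, ¬∃x A ≡ ∀x ¬A, De Morgan for ∧/∨):
  (\exists k\, \neg B(k,k)) \lor (\exists q\, \neg B(q,q)) \lor (\forall n\, B(n,n))
All bound variables are already distinct, so no renaming is needed.
Pull the quantifiers to the front (each side's bound variable is not free in the other side):
  \exists k\, \exists q\, \forall n\, (\neg B(k,k) \lor \neg B(q,q) \lor B(n,n))
The prefix is \exists k \exists q \forall n: 1 universal, 2 existential.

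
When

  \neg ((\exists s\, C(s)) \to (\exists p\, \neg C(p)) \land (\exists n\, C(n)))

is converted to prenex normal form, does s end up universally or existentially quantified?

existential

Eliminate → and ↔ using ¬ and ∨.
  \neg (\neg (\exists s\, C(s)) \lor (\exists p\, \neg C(p)) \land (\exists n\, C(n)))
Push ¬ through the quantifiers and connectives to reach negation normal form:
  (\exists s\, C(s)) \land ((\forall p\, C(p)) \lor (\forall n\, \neg C(n)))
All bound variables are already distinct, so no renaming is needed.
Pull the quantifiers to the front (each side's bound variable is not free in the other side):
  \exists s\, \forall p\, \forall n\, (C(s) \land (C(p) \lor \neg C(n)))
The quantifier \exists s sits under an even number of negations (counting the antecedent side of each →), so it remains existential.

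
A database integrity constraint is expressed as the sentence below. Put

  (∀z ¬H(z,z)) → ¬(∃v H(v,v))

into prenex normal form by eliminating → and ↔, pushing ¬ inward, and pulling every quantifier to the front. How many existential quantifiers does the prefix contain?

First replace A → B with ¬A ∨ B.
  ¬(∀z ¬H(z,z)) ∨ ¬(∃v H(v,v))
Drive negations inward (¬∀x A ≡ ∃x ¬A, ¬∃x A ≡ ∀x ¬A, De Morgan for ∧/∨):
  (∃z H(z,z)) ∨ (∀v ¬H(v,v))
All bound variables are already distinct, so no renaming is needed.
Finally move all quantifiers to the prefix:
  ∃z ∀v (H(z,z) ∨ ¬H(v,v))
The prefix is ∃z ∀v: 1 universal, 1 existential.

1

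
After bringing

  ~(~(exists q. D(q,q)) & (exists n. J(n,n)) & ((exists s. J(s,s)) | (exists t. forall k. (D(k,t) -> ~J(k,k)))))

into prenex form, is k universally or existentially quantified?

Eliminate → and ↔ using ¬ and ∨.
  ~(~(exists q. D(q,q)) & (exists n. J(n,n)) & ((exists s. J(s,s)) | (exists t. forall k. (~D(k,t) | ~J(k,k)))))
Move each ¬ inward, flipping quantifiers it crosses:
  (exists q. D(q,q)) | (forall n. ~J(n,n)) | (forall s. ~J(s,s)) & (forall t. exists k. (D(k,t) & J(k,k)))
All bound variables are already distinct, so no renaming is needed.
Extract every quantifier outward, since the variables are now distinct and don't occur free across branches:
  exists q. forall n. forall s. forall t. exists k. (D(q,q) | ~J(n,n) | ~J(s,s) & D(k,t) & J(k,k))
The quantifier forall k sits under an odd number of negations (counting the antecedent side of each →), so it flips to exists k.

existential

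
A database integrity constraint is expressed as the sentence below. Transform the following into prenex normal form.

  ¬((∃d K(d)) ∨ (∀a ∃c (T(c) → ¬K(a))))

∀d ∃a ∀c (¬K(d) ∧ T(c) ∧ K(a))

First replace A → B with ¬A ∨ B.
  ¬((∃d K(d)) ∨ (∀a ∃c (¬T(c) ∨ ¬K(a))))
Move each ¬ inward, flipping quantifiers it crosses:
  (∀d ¬K(d)) ∧ (∃a ∀c (T(c) ∧ K(a)))
Extract every quantifier outward, since the variables are now distinct and don't occur free across branches:
  ∀d ∃a ∀c (¬K(d) ∧ T(c) ∧ K(a))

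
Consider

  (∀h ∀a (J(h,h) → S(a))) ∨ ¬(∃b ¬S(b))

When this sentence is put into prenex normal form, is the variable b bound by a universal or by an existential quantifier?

First replace A → B with ¬A ∨ B.
  (∀h ∀a (¬J(h,h) ∨ S(a))) ∨ ¬(∃b ¬S(b))
Move each ¬ inward, flipping quantifiers it crosses:
  (∀h ∀a (¬J(h,h) ∨ S(a))) ∨ (∀b S(b))
All bound variables are already distinct, so no renaming is needed.
Finally move all quantifiers to the prefix:
  ∀h ∀a ∀b (¬J(h,h) ∨ S(a) ∨ S(b))
The quantifier ∃b sits under an odd number of negations (counting the antecedent side of each →), so it flips to ∀b.

universal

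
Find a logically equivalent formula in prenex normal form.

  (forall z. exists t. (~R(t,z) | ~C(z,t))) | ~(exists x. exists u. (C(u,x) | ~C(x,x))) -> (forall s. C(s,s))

exists z. forall t. exists x. exists u. forall s. (R(t,z) & C(z,t) & (C(u,x) | ~C(x,x)) | C(s,s))

Eliminate → and ↔ using ¬ and ∨.
  ~((forall z. exists t. (~R(t,z) | ~C(z,t))) | ~(exists x. exists u. (C(u,x) | ~C(x,x)))) | (forall s. C(s,s))
Move each ¬ inward, flipping quantifiers it crosses:
  (exists z. forall t. (R(t,z) & C(z,t))) & (exists x. exists u. (C(u,x) | ~C(x,x))) | (forall s. C(s,s))
Pull the quantifiers to the front (each side's bound variable is not free in the other side):
  exists z. forall t. exists x. exists u. forall s. (R(t,z) & C(z,t) & (C(u,x) | ~C(x,x)) | C(s,s))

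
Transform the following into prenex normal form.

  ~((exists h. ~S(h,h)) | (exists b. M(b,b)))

forall h. forall b. (S(h,h) & ~M(b,b))

Push ¬ through the quantifiers and connectives to reach negation normal form:
  (forall h. S(h,h)) & (forall b. ~M(b,b))
All bound variables are already distinct, so no renaming is needed.
Finally move all quantifiers to the prefix:
  forall h. forall b. (S(h,h) & ~M(b,b))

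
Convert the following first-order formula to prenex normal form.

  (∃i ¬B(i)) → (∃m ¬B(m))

∀i ∃m (B(i) ∨ ¬B(m))

Eliminate → and ↔ using ¬ and ∨.
  ¬(∃i ¬B(i)) ∨ (∃m ¬B(m))
Move each ¬ inward, flipping quantifiers it crosses:
  (∀i B(i)) ∨ (∃m ¬B(m))
Finally move all quantifiers to the prefix:
  ∀i ∃m (B(i) ∨ ¬B(m))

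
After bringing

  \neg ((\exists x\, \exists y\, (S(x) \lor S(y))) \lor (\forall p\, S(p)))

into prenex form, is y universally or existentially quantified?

Drive negations inward (¬∀x A ≡ ∃x ¬A, ¬∃x A ≡ ∀x ¬A, De Morgan for ∧/∨):
  (\forall x\, \forall y\, (\neg S(x) \land \neg S(y))) \land (\exists p\, \neg S(p))
All bound variables are already distinct, so no renaming is needed.
Pull the quantifiers to the front (each side's bound variable is not free in the other side):
  \forall x\, \forall y\, \exists p\, (\neg S(x) \land \neg S(y) \land \neg S(p))
The quantifier \exists y sits under an odd number of negations, so it flips to \forall y.

universal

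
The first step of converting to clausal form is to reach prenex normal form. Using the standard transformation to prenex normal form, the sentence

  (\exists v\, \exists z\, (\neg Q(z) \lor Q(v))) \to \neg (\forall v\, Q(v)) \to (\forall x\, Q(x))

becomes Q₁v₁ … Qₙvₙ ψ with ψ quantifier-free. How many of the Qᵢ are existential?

Eliminate → and ↔ using ¬ and ∨.
  \neg (\exists v\, \exists z\, (\neg Q(z) \lor Q(v))) \lor \neg \neg (\forall v\, Q(v)) \lor (\forall x\, Q(x))
Push ¬ through the quantifiers and connectives to reach negation normal form:
  (\forall v\, \forall z\, (Q(z) \land \neg Q(v))) \lor (\forall v\, Q(v)) \lor (\forall x\, Q(x))
Rename bound variables to avoid capture: v↦x1.
  (\forall v\, \forall z\, (Q(z) \land \neg Q(v))) \lor (\forall x1\, Q(x1)) \lor (\forall x\, Q(x))
Pull the quantifiers to the front (each side's bound variable is not free in the other side):
  \forall v\, \forall z\, \forall x1\, \forall x\, (Q(z) \land \neg Q(v) \lor Q(x1) \lor Q(x))
The prefix is \forall v \forall z \forall x1 \forall x: 4 universal, 0 existential.

0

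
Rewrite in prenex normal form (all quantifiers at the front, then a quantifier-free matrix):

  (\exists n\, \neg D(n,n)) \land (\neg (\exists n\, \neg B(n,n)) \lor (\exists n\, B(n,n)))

Move each ¬ inward, flipping quantifiers it crosses:
  (\exists n\, \neg D(n,n)) \land ((\forall n\, B(n,n)) \lor (\exists n\, B(n,n)))
Give each quantifier a distinct variable: n↦p, n↦q.
  (\exists n\, \neg D(n,n)) \land ((\forall p\, B(p,p)) \lor (\exists q\, B(q,q)))
Pull the quantifiers to the front (each side's bound variable is not free in the other side):
  \exists n\, \forall p\, \exists q\, (\neg D(n,n) \land (B(p,p) \lor B(q,q)))

\exists n\, \forall p\, \exists q\, (\neg D(n,n) \land (B(p,p) \lor B(q,q)))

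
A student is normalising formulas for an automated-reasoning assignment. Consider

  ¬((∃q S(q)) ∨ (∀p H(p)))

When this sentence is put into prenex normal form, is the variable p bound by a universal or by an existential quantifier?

Drive negations inward (¬∀x A ≡ ∃x ¬A, ¬∃x A ≡ ∀x ¬A, De Morgan for ∧/∨):
  (∀q ¬S(q)) ∧ (∃p ¬H(p))
All bound variables are already distinct, so no renaming is needed.
Finally move all quantifiers to the prefix:
  ∀q ∃p (¬S(q) ∧ ¬H(p))
The quantifier ∀p sits under an odd number of negations, so it flips to ∃p.

existential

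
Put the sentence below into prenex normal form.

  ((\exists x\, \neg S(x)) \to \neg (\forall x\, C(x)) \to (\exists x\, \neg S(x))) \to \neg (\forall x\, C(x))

\exists x\, \exists p\, \forall r\, \exists s\, (\neg S(x) \land \neg C(p) \land S(r) \lor \neg C(s))

Eliminate → and ↔ using ¬ and ∨.
  \neg (\neg (\exists x\, \neg S(x)) \lor \neg \neg (\forall x\, C(x)) \lor (\exists x\, \neg S(x))) \lor \neg (\forall x\, C(x))
Drive negations inward (¬∀x A ≡ ∃x ¬A, ¬∃x A ≡ ∀x ¬A, De Morgan for ∧/∨):
  (\exists x\, \neg S(x)) \land (\exists x\, \neg C(x)) \land (\forall x\, S(x)) \lor (\exists x\, \neg C(x))
Give each quantifier a distinct variable: x↦p, x↦r, x↦s.
  (\exists x\, \neg S(x)) \land (\exists p\, \neg C(p)) \land (\forall r\, S(r)) \lor (\exists s\, \neg C(s))
Pull the quantifiers to the front (each side's bound variable is not free in the other side):
  \exists x\, \exists p\, \forall r\, \exists s\, (\neg S(x) \land \neg C(p) \land S(r) \lor \neg C(s))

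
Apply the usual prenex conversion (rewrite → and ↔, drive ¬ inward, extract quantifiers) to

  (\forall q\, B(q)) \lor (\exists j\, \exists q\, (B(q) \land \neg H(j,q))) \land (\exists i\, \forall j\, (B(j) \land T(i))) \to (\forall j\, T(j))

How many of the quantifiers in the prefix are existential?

Rewrite implications/biconditionals: A → B as ¬A ∨ B.
  \neg ((\forall q\, B(q)) \lor (\exists j\, \exists q\, (B(q) \land \neg H(j,q))) \land (\exists i\, \forall j\, (B(j) \land T(i)))) \lor (\forall j\, T(j))
Drive negations inward (¬∀x A ≡ ∃x ¬A, ¬∃x A ≡ ∀x ¬A, De Morgan for ∧/∨):
  (\exists q\, \neg B(q)) \land ((\forall j\, \forall q\, (\neg B(q) \lor H(j,q))) \lor (\forall i\, \exists j\, (\neg B(j) \lor \neg T(i)))) \lor (\forall j\, T(j))
Rename bound variables to avoid capture: q↦r, j↦z1, j↦w.
  (\exists q\, \neg B(q)) \land ((\forall j\, \forall r\, (\neg B(r) \lor H(j,r))) \lor (\forall i\, \exists z1\, (\neg B(z1) \lor \neg T(i)))) \lor (\forall w\, T(w))
Extract every quantifier outward, since the variables are now distinct and don't occur free across branches:
  \exists q\, \forall j\, \forall r\, \forall i\, \exists z1\, \forall w\, (\neg B(q) \land (\neg B(r) \lor H(j,r) \lor \neg B(z1) \lor \neg T(i)) \lor T(w))
The prefix is \exists q \forall j \forall r \forall i \exists z1 \forall w: 4 universal, 2 existential.

2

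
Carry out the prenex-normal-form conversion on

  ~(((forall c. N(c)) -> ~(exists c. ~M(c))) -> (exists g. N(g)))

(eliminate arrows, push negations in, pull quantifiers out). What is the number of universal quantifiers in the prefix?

First replace A → B with ¬A ∨ B.
  ~(~(~(forall c. N(c)) | ~(exists c. ~M(c))) | (exists g. N(g)))
Move each ¬ inward, flipping quantifiers it crosses:
  ((exists c. ~N(c)) | (forall c. M(c))) & (forall g. ~N(g))
Rename bound variables to avoid capture: c↦s.
  ((exists c. ~N(c)) | (forall s. M(s))) & (forall g. ~N(g))
Pull the quantifiers to the front (each side's bound variable is not free in the other side):
  exists c. forall s. forall g. ((~N(c) | M(s)) & ~N(g))
The prefix is exists c forall s forall g: 2 universal, 1 existential.

2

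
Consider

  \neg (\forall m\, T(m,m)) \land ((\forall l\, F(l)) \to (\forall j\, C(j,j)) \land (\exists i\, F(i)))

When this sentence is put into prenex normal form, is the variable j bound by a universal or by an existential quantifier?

Rewrite implications/biconditionals: A → B as ¬A ∨ B.
  \neg (\forall m\, T(m,m)) \land (\neg (\forall l\, F(l)) \lor (\forall j\, C(j,j)) \land (\exists i\, F(i)))
Move each ¬ inward, flipping quantifiers it crosses:
  (\exists m\, \neg T(m,m)) \land ((\exists l\, \neg F(l)) \lor (\forall j\, C(j,j)) \land (\exists i\, F(i)))
All bound variables are already distinct, so no renaming is needed.
Finally move all quantifiers to the prefix:
  \exists m\, \exists l\, \forall j\, \exists i\, (\neg T(m,m) \land (\neg F(l) \lor C(j,j) \land F(i)))
The quantifier \forall j sits under an even number of negations (counting the antecedent side of each →), so it remains universal.

universal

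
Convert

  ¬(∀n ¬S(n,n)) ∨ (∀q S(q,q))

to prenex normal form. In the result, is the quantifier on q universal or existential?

universal

Push ¬ through the quantifiers and connectives to reach negation normal form:
  (∃n S(n,n)) ∨ (∀q S(q,q))
All bound variables are already distinct, so no renaming is needed.
Finally move all quantifiers to the prefix:
  ∃n ∀q (S(n,n) ∨ S(q,q))
The quantifier ∀q sits under an even number of negations, so it remains universal.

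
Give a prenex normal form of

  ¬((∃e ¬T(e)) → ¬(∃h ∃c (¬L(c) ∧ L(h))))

First replace A → B with ¬A ∨ B.
  ¬(¬(∃e ¬T(e)) ∨ ¬(∃h ∃c (¬L(c) ∧ L(h))))
Push ¬ through the quantifiers and connectives to reach negation normal form:
  (∃e ¬T(e)) ∧ (∃h ∃c (¬L(c) ∧ L(h)))
All bound variables are already distinct, so no renaming is needed.
Pull the quantifiers to the front (each side's bound variable is not free in the other side):
  ∃e ∃h ∃c (¬T(e) ∧ ¬L(c) ∧ L(h))

∃e ∃h ∃c (¬T(e) ∧ ¬L(c) ∧ L(h))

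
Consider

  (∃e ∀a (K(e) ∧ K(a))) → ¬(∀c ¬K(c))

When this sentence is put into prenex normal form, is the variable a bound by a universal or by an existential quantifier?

existential

First replace A → B with ¬A ∨ B.
  ¬(∃e ∀a (K(e) ∧ K(a))) ∨ ¬(∀c ¬K(c))
Move each ¬ inward, flipping quantifiers it crosses:
  (∀e ∃a (¬K(e) ∨ ¬K(a))) ∨ (∃c K(c))
Finally move all quantifiers to the prefix:
  ∀e ∃a ∃c (¬K(e) ∨ ¬K(a) ∨ K(c))
The quantifier ∀a sits under an odd number of negations (counting the antecedent side of each →), so it flips to ∃a.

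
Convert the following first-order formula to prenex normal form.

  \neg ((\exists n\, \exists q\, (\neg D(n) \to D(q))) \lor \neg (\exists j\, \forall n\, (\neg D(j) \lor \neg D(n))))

Rewrite implications/biconditionals: A → B as ¬A ∨ B.
  \neg ((\exists n\, \exists q\, (\neg \neg D(n) \lor D(q))) \lor \neg (\exists j\, \forall n\, (\neg D(j) \lor \neg D(n))))
Drive negations inward (¬∀x A ≡ ∃x ¬A, ¬∃x A ≡ ∀x ¬A, De Morgan for ∧/∨):
  (\forall n\, \forall q\, (\neg D(n) \land \neg D(q))) \land (\exists j\, \forall n\, (\neg D(j) \lor \neg D(n)))
Give each quantifier a distinct variable: n↦p.
  (\forall n\, \forall q\, (\neg D(n) \land \neg D(q))) \land (\exists j\, \forall p\, (\neg D(j) \lor \neg D(p)))
Extract every quantifier outward, since the variables are now distinct and don't occur free across branches:
  \forall n\, \forall q\, \exists j\, \forall p\, (\neg D(n) \land \neg D(q) \land (\neg D(j) \lor \neg D(p)))

\forall n\, \forall q\, \exists j\, \forall p\, (\neg D(n) \land \neg D(q) \land (\neg D(j) \lor \neg D(p)))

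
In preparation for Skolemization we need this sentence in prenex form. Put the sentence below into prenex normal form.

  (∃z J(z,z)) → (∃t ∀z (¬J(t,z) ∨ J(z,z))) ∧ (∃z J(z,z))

∀z ∃t ∀v1 ∃r (¬J(z,z) ∨ (¬J(t,v1) ∨ J(v1,v1)) ∧ J(r,r))

First replace A → B with ¬A ∨ B.
  ¬(∃z J(z,z)) ∨ (∃t ∀z (¬J(t,z) ∨ J(z,z))) ∧ (∃z J(z,z))
Drive negations inward (¬∀x A ≡ ∃x ¬A, ¬∃x A ≡ ∀x ¬A, De Morgan for ∧/∨):
  (∀z ¬J(z,z)) ∨ (∃t ∀z (¬J(t,z) ∨ J(z,z))) ∧ (∃z J(z,z))
Rename bound variables to avoid capture: z↦v1, z↦r.
  (∀z ¬J(z,z)) ∨ (∃t ∀v1 (¬J(t,v1) ∨ J(v1,v1))) ∧ (∃r J(r,r))
Extract every quantifier outward, since the variables are now distinct and don't occur free across branches:
  ∀z ∃t ∀v1 ∃r (¬J(z,z) ∨ (¬J(t,v1) ∨ J(v1,v1)) ∧ J(r,r))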